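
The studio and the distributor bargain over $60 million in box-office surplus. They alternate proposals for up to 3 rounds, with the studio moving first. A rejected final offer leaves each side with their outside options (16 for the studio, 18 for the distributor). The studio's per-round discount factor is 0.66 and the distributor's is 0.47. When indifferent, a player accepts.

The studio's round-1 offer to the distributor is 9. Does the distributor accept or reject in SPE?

Reject

Round 3 (the studio proposes): the distributor gets 18 if talks fail, so the studio offers 18 and keeps 42.
Round 2 (the distributor proposes): the studio can get 42 next round, worth 0.66 × 42 = 27.72 now. The distributor offers 27.72 and keeps 60 − 27.72 = 32.28.
So by rejecting in round 1, the distributor gets 32.28 next round, worth 0.47 × 32.28 = 15.1716 now.
Offer 9 < 15.1716, so the distributor rejects.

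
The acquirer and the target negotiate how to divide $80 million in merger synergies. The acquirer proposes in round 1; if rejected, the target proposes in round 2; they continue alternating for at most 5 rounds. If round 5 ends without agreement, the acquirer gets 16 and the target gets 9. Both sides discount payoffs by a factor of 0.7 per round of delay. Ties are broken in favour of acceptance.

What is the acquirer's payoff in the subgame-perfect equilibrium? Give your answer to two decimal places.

Round 5 (the acquirer proposes): the target gets 9 if talks fail, so the acquirer offers 9 and keeps 71.
Round 4 (the target proposes): the acquirer can get 71 next round, worth 0.7 × 71 = 49.7 now, so the target offers 49.7, keeping 30.3.
Round 3 (the acquirer proposes): the target can get 30.3 next round, worth 0.7 × 30.3 = 21.21 now, so the acquirer offers 21.21, keeping 58.79.
Round 2 (the target proposes): the acquirer can get 58.79 next round, worth 0.7 × 58.79 = 41.153 now, so the target offers 41.153, keeping 38.847.
Round 1 (the acquirer proposes): the target can get 38.847 next round, worth 0.7 × 38.847 = 27.1929 now, so the acquirer offers 27.1929, keeping 52.8071.

52.81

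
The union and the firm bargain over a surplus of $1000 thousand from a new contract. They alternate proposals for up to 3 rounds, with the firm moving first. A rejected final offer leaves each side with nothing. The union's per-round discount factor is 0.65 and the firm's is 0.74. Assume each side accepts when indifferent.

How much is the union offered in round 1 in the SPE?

169

Round 3 (the firm proposes): rejection yields 0 for the union; the firm offers 0 and keeps 1000.
Round 2 (the union proposes): the firm can get 1000 next round, worth 0.74 × 1000 = 740 now; the union offers that and keeps 260.
Round 1 (the firm proposes): the union can get 260 next round, worth 0.65 × 260 = 169 now, so the firm offers 169, keeping 831.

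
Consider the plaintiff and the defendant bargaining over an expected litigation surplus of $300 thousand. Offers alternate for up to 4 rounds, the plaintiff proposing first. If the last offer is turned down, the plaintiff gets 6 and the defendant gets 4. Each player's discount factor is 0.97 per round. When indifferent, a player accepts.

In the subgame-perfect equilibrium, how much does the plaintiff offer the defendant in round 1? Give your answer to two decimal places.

Round 4 (the defendant proposes): the plaintiff gets 6 if talks fail, so the defendant offers 6 and keeps 294.
Round 3 (the plaintiff proposes): the defendant can get 294 next round, worth 0.97 × 294 = 285.18 now. The plaintiff offers 285.18 and keeps 300 − 285.18 = 14.82.
Round 2 (the defendant proposes): the plaintiff can get 14.82 next round, worth 0.97 × 14.82 = 14.3754 now. The defendant offers 14.3754 and keeps 300 − 14.3754 = 285.6246.
Round 1 (the plaintiff proposes): the defendant can get 285.6246 next round, worth 0.97 × 285.6246 = 277.055862 now. The plaintiff offers 277.055862 and keeps 300 − 277.055862 = 22.944138.

277.06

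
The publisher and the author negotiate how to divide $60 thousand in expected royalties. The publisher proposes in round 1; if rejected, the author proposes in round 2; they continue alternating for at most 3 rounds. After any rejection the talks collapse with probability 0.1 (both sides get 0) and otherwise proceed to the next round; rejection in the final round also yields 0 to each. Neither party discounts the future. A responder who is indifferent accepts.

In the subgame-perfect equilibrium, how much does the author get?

Round 3 (the publisher proposes): the author will accept anything ≥ 0, so the publisher offers 0 and keeps 60.
Round 2 (the author proposes): rejecting gives the publisher an expected 0.9 × 60 = 54. The author offers 54 and keeps 60 − 54 = 6.
Round 1 (the publisher proposes): rejecting gives the author an expected 0.9 × 6 = 5.4. The publisher offers 5.4 and keeps 60 − 5.4 = 54.6.

5.4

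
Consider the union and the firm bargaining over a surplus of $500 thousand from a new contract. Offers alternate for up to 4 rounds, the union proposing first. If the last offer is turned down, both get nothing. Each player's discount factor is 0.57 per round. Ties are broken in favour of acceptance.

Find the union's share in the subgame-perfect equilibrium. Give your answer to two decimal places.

284.85

By backward induction:
Round 4 (the firm proposes): rejection yields 0 for the union; the firm offers 0 and keeps 500.
Round 3 (the union proposes): the firm can get 500 next round, worth 0.57 × 500 = 285 now, so the union offers 285, keeping 215.
Round 2 (the firm proposes): the union can get 215 next round, worth 0.57 × 215 = 122.55 now; the firm offers that and keeps 377.45.
Round 1 (the union proposes): the firm can get 377.45 next round, worth 0.57 × 377.45 = 215.1465 now; the union offers that and keeps 284.8535.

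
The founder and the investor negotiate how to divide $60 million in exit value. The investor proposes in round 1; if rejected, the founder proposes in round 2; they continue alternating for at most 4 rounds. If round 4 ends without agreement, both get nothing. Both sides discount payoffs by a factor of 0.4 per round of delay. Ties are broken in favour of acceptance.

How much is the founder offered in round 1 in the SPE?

Round 4 (the founder proposes): rejection yields 0 for the investor; the founder offers 0 and keeps 60.
Round 3 (the investor proposes): the founder can get 60 next round, worth 0.4 × 60 = 24 now, so the investor offers 24, keeping 36.
Round 2 (the founder proposes): the investor can get 36 next round, worth 0.4 × 36 = 14.4 now, so the founder offers 14.4, keeping 45.6.
Round 1 (the investor proposes): the founder can get 45.6 next round, worth 0.4 × 45.6 = 18.24 now. The investor offers 18.24 and keeps 60 − 18.24 = 41.76.

18.24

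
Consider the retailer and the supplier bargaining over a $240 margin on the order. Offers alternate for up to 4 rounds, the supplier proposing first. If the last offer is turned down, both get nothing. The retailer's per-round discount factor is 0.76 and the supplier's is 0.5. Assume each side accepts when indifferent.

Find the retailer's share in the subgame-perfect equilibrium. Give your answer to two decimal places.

160.51

Round 4 (the retailer proposes): the supplier will accept anything ≥ 0, so the retailer offers 0 and keeps 240.
Round 3 (the supplier proposes): the retailer can get 240 next round, worth 0.76 × 240 = 182.4 now. The supplier offers 182.4 and keeps 240 − 182.4 = 57.6.
Round 2 (the retailer proposes): the supplier can get 57.6 next round, worth 0.5 × 57.6 = 28.8 now. The retailer offers 28.8 and keeps 240 − 28.8 = 211.2.
Round 1 (the supplier proposes): the retailer can get 211.2 next round, worth 0.76 × 211.2 = 160.512 now. The supplier offers 160.512 and keeps 240 − 160.512 = 79.488.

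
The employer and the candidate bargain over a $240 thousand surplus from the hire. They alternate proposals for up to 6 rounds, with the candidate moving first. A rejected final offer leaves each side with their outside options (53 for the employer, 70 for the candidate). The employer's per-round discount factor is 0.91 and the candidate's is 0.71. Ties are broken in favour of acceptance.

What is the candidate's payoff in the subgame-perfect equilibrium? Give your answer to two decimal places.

71.16

Round 6 (the employer proposes): the candidate gets 70 if talks fail, so the employer offers 70 and keeps 170.
Round 5 (the candidate proposes): the employer can get 170 next round, worth 0.91 × 170 = 154.7 now. The candidate offers 154.7 and keeps 240 − 154.7 = 85.3.
Round 4 (the employer proposes): the candidate can get 85.3 next round, worth 0.71 × 85.3 = 60.563 now; the employer offers that and keeps 179.437.
Round 3 (the candidate proposes): the employer can get 179.437 next round, worth 0.91 × 179.437 = 163.28767 now, so the candidate offers 163.28767, keeping 76.71233.
Round 2 (the employer proposes): the candidate can get 76.71233 next round, worth 0.71 × 76.71233 = 54.4657543 now. The employer offers 54.4657543 and keeps 240 − 54.4657543 = 185.5342457.
Round 1 (the candidate proposes): the employer can get 185.5342457 next round, worth 0.91 × 185.5342457 = 168.836163587 now. The candidate offers 168.836163587 and keeps 240 − 168.836163587 = 71.163836413.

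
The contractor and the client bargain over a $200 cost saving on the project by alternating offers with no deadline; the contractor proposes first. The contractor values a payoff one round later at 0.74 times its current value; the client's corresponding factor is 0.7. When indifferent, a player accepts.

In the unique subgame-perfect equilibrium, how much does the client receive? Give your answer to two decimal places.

75.52

When the contractor proposes, the client accepts any offer worth at least 0.7 times what the client would get by proposing next round; and vice versa.
This gives x = 200 − 0.7y and y = 200 − 0.74x, where x and y are each side's share when it proposes.
Hence (1 − 0.7·0.74)x = 200(1 − 0.7), i.e. 0.482·x = 60.
x ≈ 124.4813; the client's share is 200 − x ≈ 75.5187.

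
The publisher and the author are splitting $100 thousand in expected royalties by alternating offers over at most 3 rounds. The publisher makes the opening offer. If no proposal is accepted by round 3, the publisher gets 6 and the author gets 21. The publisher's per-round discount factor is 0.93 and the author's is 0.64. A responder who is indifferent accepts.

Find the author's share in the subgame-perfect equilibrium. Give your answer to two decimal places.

16.98

Work backward from the last round.
Round 3 (the publisher proposes): the author gets 21 if talks fail, so the publisher offers 21 and keeps 79.
Round 2 (the author proposes): the publisher can get 79 next round, worth 0.93 × 79 = 73.47 now; the author offers that and keeps 26.53.
Round 1 (the publisher proposes): the author can get 26.53 next round, worth 0.64 × 26.53 = 16.9792 now, so the publisher offers 16.9792, keeping 83.0208.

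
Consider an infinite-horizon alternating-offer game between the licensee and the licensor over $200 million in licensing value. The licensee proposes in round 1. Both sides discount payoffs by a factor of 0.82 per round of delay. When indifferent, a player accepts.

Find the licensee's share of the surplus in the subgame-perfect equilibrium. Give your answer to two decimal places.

In a stationary SPE each proposer offers the other exactly their discounted continuation value.
If the licensee keeps x when proposing and the licensor keeps y when proposing, then x = 200 − 0.82y and y = 200 − 0.82x.
Solving: x = 200(1 − 0.82) / (1 − 0.82·0.82) = 36 / 0.3276 ≈ 109.8901.
The licensor gets 200 − 109.8901 ≈ 90.1099.

109.89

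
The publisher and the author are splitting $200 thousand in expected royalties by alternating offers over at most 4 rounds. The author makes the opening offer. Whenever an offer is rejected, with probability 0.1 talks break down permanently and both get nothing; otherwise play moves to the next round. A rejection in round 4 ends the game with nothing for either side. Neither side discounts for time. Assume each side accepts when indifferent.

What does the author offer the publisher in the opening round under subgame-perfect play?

By backward induction:
Round 4 (the publisher proposes): rejection yields 0 for the author; the publisher offers 0 and keeps 200.
Round 3 (the author proposes): rejecting gives the publisher an expected 0.9 × 200 = 180. The author offers 180 and keeps 200 − 180 = 20.
Round 2 (the publisher proposes): rejecting gives the author an expected 0.9 × 20 = 18. The publisher offers 18 and keeps 200 − 18 = 182.
Round 1 (the author proposes): rejecting gives the publisher an expected 0.9 × 182 = 163.8. The author offers 163.8 and keeps 200 − 163.8 = 36.2.

163.8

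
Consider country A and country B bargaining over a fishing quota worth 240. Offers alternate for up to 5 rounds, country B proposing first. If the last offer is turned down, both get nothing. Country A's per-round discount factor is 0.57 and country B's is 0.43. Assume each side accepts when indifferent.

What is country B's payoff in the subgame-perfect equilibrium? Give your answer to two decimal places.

142.91

Work backward from the last round.
Round 5 (country B proposes): country A will accept anything ≥ 0, so country B offers 0 and keeps 240.
Round 4 (country A proposes): country B can get 240 next round, worth 0.43 × 240 = 103.2 now; country A offers that and keeps 136.8.
Round 3 (country B proposes): country A can get 136.8 next round, worth 0.57 × 136.8 = 77.976 now; country B offers that and keeps 162.024.
Round 2 (country A proposes): country B can get 162.024 next round, worth 0.43 × 162.024 = 69.67032 now. Country A offers 69.67032 and keeps 240 − 69.67032 = 170.32968.
Round 1 (country B proposes): country A can get 170.32968 next round, worth 0.57 × 170.32968 = 97.0879176 now. Country B offers 97.0879176 and keeps 240 − 97.0879176 = 142.9120824.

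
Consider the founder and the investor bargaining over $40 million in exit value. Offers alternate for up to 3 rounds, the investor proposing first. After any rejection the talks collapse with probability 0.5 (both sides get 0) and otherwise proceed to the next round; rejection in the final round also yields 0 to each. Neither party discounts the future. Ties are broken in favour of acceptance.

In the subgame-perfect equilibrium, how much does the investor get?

Round 3 (the investor proposes): rejection yields 0 for the founder; the investor offers 0 and keeps 40.
Round 2 (the founder proposes): rejecting gives the investor an expected 0.5 × 40 = 20; the founder offers that and keeps 20.
Round 1 (the investor proposes): rejecting gives the founder an expected 0.5 × 20 = 10, so the investor offers 10, keeping 30.

30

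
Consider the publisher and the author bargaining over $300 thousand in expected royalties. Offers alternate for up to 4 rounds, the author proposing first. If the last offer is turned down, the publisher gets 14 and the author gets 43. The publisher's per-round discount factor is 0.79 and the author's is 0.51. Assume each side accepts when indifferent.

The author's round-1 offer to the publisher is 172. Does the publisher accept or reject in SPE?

Work out the publisher's continuation value if the offer is rejected.
Round 4 (the publisher proposes): the author gets 43 if talks fail, so the publisher offers 43 and keeps 257.
Round 3 (the author proposes): the publisher can get 257 next round, worth 0.79 × 257 = 203.03 now. The author offers 203.03 and keeps 300 − 203.03 = 96.97.
Round 2 (the publisher proposes): the author can get 96.97 next round, worth 0.51 × 96.97 = 49.4547 now; the publisher offers that and keeps 250.5453.
So by rejecting in round 1, the publisher gets 250.5453 next round, worth 0.79 × 250.5453 = 197.930787 now.
Offer 172 < 197.930787, so the publisher rejects.

Reject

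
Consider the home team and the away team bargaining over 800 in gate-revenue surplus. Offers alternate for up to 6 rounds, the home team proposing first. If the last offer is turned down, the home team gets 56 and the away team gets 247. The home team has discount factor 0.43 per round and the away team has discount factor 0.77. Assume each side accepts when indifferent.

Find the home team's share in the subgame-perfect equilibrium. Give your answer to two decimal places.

Round 6 (the away team proposes): the home team gets 56 if talks fail, so the away team offers 56 and keeps 744.
Round 5 (the home team proposes): the away team can get 744 next round, worth 0.77 × 744 = 572.88 now; the home team offers that and keeps 227.12.
Round 4 (the away team proposes): the home team can get 227.12 next round, worth 0.43 × 227.12 = 97.6616 now; the away team offers that and keeps 702.3384.
Round 3 (the home team proposes): the away team can get 702.3384 next round, worth 0.77 × 702.3384 = 540.800568 now, so the home team offers 540.800568, keeping 259.199432.
Round 2 (the away team proposes): the home team can get 259.199432 next round, worth 0.43 × 259.199432 = 111.45575576 now, so the away team offers 111.45575576, keeping 688.54424424.
Round 1 (the home team proposes): the away team can get 688.54424424 next round, worth 0.77 × 688.54424424 = 530.1790680648 now; the home team offers that and keeps 269.8209319352.

269.82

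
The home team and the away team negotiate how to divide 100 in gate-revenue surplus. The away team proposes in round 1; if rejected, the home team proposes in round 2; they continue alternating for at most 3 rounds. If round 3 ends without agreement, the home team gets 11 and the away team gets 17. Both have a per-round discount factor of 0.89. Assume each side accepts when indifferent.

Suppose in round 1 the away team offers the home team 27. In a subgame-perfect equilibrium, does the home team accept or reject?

Round 3 (the away team proposes): the home team gets 11 if talks fail, so the away team offers 11 and keeps 89.
Round 2 (the home team proposes): the away team can get 89 next round, worth 0.89 × 89 = 79.21 now, so the home team offers 79.21, keeping 20.79.
So by rejecting in round 1, the home team gets 20.79 next round, worth 0.89 × 20.79 = 18.5031 now.
Offer 27 ≥ 18.5031, so the home team accepts.

Accept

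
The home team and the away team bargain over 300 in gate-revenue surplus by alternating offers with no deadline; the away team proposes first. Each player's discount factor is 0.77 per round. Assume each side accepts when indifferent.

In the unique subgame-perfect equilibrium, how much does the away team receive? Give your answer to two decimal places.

169.49

In a stationary SPE each proposer offers the other exactly their discounted continuation value.
If the away team keeps x when proposing and the home team keeps y when proposing, then x = 300 − 0.77y and y = 300 − 0.77x.
Solving: x = 300(1 − 0.77) / (1 − 0.77·0.77) = 69 / 0.4071 ≈ 169.4915.
The home team gets 300 − 169.4915 ≈ 130.5085.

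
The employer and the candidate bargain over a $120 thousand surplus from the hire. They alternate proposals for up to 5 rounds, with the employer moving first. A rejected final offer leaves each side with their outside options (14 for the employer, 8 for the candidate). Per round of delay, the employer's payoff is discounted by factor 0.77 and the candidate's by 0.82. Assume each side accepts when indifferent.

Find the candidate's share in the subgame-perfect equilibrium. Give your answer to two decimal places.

Round 5 (the employer proposes): the candidate gets 8 if talks fail, so the employer offers 8 and keeps 112.
Round 4 (the candidate proposes): the employer can get 112 next round, worth 0.77 × 112 = 86.24 now. The candidate offers 86.24 and keeps 120 − 86.24 = 33.76.
Round 3 (the employer proposes): the candidate can get 33.76 next round, worth 0.82 × 33.76 = 27.6832 now, so the employer offers 27.6832, keeping 92.3168.
Round 2 (the candidate proposes): the employer can get 92.3168 next round, worth 0.77 × 92.3168 = 71.083936 now. The candidate offers 71.083936 and keeps 120 − 71.083936 = 48.916064.
Round 1 (the employer proposes): the candidate can get 48.916064 next round, worth 0.82 × 48.916064 = 40.11117248 now; the employer offers that and keeps 79.88882752.

40.11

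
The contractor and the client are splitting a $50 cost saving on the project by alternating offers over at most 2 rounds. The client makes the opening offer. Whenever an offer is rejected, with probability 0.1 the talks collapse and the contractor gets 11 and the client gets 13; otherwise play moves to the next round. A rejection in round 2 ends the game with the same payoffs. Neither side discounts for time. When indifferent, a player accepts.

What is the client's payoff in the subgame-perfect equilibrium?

15.6

Round 2 (the contractor proposes): the client gets 13 if talks fail, so the contractor offers 13 and keeps 37.
Round 1 (the client proposes): rejecting gives the contractor an expected 0.9 × 37 + 0.1 × 11 = 34.4; the client offers that and keeps 15.6.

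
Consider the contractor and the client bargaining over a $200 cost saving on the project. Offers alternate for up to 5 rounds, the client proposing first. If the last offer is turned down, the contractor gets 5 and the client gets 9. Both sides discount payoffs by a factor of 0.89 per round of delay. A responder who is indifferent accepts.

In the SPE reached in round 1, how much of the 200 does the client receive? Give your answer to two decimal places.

Round 5 (the client proposes): the contractor gets 5 if talks fail, so the client offers 5 and keeps 195.
Round 4 (the contractor proposes): the client can get 195 next round, worth 0.89 × 195 = 173.55 now. The contractor offers 173.55 and keeps 200 − 173.55 = 26.45.
Round 3 (the client proposes): the contractor can get 26.45 next round, worth 0.89 × 26.45 = 23.5405 now, so the client offers 23.5405, keeping 176.4595.
Round 2 (the contractor proposes): the client can get 176.4595 next round, worth 0.89 × 176.4595 = 157.048955 now; the contractor offers that and keeps 42.951045.
Round 1 (the client proposes): the contractor can get 42.951045 next round, worth 0.89 × 42.951045 = 38.22643005 now. The client offers 38.22643005 and keeps 200 − 38.22643005 = 161.77356995.

161.77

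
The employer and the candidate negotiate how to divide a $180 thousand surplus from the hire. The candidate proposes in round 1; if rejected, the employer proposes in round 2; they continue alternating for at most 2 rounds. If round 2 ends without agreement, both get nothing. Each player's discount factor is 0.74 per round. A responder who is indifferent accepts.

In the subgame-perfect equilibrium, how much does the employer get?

133.2

Round 2 (the employer proposes): the candidate will accept anything ≥ 0, so the employer offers 0 and keeps 180.
Round 1 (the candidate proposes): the employer can get 180 next round, worth 0.74 × 180 = 133.2 now. The candidate offers 133.2 and keeps 180 − 133.2 = 46.8.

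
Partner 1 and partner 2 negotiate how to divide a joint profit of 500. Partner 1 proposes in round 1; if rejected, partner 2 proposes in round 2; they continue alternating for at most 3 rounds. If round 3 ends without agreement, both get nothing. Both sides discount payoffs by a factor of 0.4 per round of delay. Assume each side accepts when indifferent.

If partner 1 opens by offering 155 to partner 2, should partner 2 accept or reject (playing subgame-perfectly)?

Work out partner 2's continuation value if the offer is rejected.
Round 3 (partner 1 proposes): partner 2 will accept anything ≥ 0, so partner 1 offers 0 and keeps 500.
Round 2 (partner 2 proposes): partner 1 can get 500 next round, worth 0.4 × 500 = 200 now, so partner 2 offers 200, keeping 300.
So by rejecting in round 1, partner 2 gets 300 next round, worth 0.4 × 300 = 120 now.
Offer 155 ≥ 120, so partner 2 accepts.

Accept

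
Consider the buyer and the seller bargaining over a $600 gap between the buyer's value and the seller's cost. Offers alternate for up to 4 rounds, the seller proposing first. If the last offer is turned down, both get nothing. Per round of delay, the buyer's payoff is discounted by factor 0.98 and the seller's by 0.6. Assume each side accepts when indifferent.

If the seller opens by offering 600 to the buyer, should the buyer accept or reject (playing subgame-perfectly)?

Accept

Round 4 (the buyer proposes): the seller will accept anything ≥ 0, so the buyer offers 0 and keeps 600.
Round 3 (the seller proposes): the buyer can get 600 next round, worth 0.98 × 600 = 588 now. The seller offers 588 and keeps 600 − 588 = 12.
Round 2 (the buyer proposes): the seller can get 12 next round, worth 0.6 × 12 = 7.2 now; the buyer offers that and keeps 592.8.
So by rejecting in round 1, the buyer gets 592.8 next round, worth 0.98 × 592.8 = 580.944 now.
Offer 600 ≥ 580.944, so the buyer accepts.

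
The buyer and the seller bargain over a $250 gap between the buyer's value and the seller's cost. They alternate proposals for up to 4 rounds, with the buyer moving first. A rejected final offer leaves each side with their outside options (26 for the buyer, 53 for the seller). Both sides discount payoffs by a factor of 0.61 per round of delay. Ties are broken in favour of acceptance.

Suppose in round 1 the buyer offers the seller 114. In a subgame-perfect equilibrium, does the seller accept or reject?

Accept

Round 4 (the seller proposes): the buyer gets 26 if talks fail, so the seller offers 26 and keeps 224.
Round 3 (the buyer proposes): the seller can get 224 next round, worth 0.61 × 224 = 136.64 now. The buyer offers 136.64 and keeps 250 − 136.64 = 113.36.
Round 2 (the seller proposes): the buyer can get 113.36 next round, worth 0.61 × 113.36 = 69.1496 now; the seller offers that and keeps 180.8504.
So by rejecting in round 1, the seller gets 180.8504 next round, worth 0.61 × 180.8504 = 110.318744 now.
Offer 114 ≥ 110.318744, so the seller accepts.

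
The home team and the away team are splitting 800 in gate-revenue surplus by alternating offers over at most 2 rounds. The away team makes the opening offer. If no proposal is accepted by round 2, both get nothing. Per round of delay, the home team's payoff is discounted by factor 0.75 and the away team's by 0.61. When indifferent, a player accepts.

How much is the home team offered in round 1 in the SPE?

Work backward from the last round.
Round 2 (the home team proposes): the away team will accept anything ≥ 0, so the home team offers 0 and keeps 800.
Round 1 (the away team proposes): the home team can get 800 next round, worth 0.75 × 800 = 600 now. The away team offers 600 and keeps 800 − 600 = 200.

600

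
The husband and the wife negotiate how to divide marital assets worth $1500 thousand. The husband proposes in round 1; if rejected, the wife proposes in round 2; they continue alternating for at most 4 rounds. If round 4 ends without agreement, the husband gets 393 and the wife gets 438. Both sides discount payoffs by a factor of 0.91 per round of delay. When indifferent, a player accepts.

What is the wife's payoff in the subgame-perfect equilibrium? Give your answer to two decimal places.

957.05

Work backward from the last round.
Round 4 (the wife proposes): the husband gets 393 if talks fail, so the wife offers 393 and keeps 1107.
Round 3 (the husband proposes): the wife can get 1107 next round, worth 0.91 × 1107 = 1007.37 now, so the husband offers 1007.37, keeping 492.63.
Round 2 (the wife proposes): the husband can get 492.63 next round, worth 0.91 × 492.63 = 448.2933 now, so the wife offers 448.2933, keeping 1051.7067.
Round 1 (the husband proposes): the wife can get 1051.7067 next round, worth 0.91 × 1051.7067 = 957.053097 now. The husband offers 957.053097 and keeps 1500 − 957.053097 = 542.946903.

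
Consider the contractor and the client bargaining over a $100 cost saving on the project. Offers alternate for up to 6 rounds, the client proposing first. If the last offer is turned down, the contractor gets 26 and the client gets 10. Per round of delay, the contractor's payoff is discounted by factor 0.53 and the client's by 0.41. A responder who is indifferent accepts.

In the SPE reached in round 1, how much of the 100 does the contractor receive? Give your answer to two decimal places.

40.32

By backward induction:
Round 6 (the contractor proposes): the client gets 10 if talks fail, so the contractor offers 10 and keeps 90.
Round 5 (the client proposes): the contractor can get 90 next round, worth 0.53 × 90 = 47.7 now; the client offers that and keeps 52.3.
Round 4 (the contractor proposes): the client can get 52.3 next round, worth 0.41 × 52.3 = 21.443 now. The contractor offers 21.443 and keeps 100 − 21.443 = 78.557.
Round 3 (the client proposes): the contractor can get 78.557 next round, worth 0.53 × 78.557 = 41.63521 now, so the client offers 41.63521, keeping 58.36479.
Round 2 (the contractor proposes): the client can get 58.36479 next round, worth 0.41 × 58.36479 = 23.9295639 now; the contractor offers that and keeps 76.0704361.
Round 1 (the client proposes): the contractor can get 76.0704361 next round, worth 0.53 × 76.0704361 = 40.317331133 now. The client offers 40.317331133 and keeps 100 − 40.317331133 = 59.682668867.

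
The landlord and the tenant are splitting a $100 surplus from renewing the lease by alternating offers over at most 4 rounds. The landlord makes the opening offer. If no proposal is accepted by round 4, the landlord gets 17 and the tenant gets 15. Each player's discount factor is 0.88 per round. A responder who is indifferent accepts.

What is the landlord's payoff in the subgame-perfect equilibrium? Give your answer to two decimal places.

32.88

Round 4 (the tenant proposes): the landlord gets 17 if talks fail, so the tenant offers 17 and keeps 83.
Round 3 (the landlord proposes): the tenant can get 83 next round, worth 0.88 × 83 = 73.04 now, so the landlord offers 73.04, keeping 26.96.
Round 2 (the tenant proposes): the landlord can get 26.96 next round, worth 0.88 × 26.96 = 23.7248 now; the tenant offers that and keeps 76.2752.
Round 1 (the landlord proposes): the tenant can get 76.2752 next round, worth 0.88 × 76.2752 = 67.122176 now. The landlord offers 67.122176 and keeps 100 − 67.122176 = 32.877824.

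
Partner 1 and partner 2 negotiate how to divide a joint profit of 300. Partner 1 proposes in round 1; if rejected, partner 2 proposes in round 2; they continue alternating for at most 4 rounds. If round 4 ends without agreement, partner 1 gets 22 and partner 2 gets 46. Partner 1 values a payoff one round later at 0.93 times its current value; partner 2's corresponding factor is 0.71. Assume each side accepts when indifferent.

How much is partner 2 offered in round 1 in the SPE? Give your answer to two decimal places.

Round 4 (partner 2 proposes): partner 1 gets 22 if talks fail, so partner 2 offers 22 and keeps 278.
Round 3 (partner 1 proposes): partner 2 can get 278 next round, worth 0.71 × 278 = 197.38 now, so partner 1 offers 197.38, keeping 102.62.
Round 2 (partner 2 proposes): partner 1 can get 102.62 next round, worth 0.93 × 102.62 = 95.4366 now, so partner 2 offers 95.4366, keeping 204.5634.
Round 1 (partner 1 proposes): partner 2 can get 204.5634 next round, worth 0.71 × 204.5634 = 145.240014 now. Partner 1 offers 145.240014 and keeps 300 − 145.240014 = 154.759986.

145.24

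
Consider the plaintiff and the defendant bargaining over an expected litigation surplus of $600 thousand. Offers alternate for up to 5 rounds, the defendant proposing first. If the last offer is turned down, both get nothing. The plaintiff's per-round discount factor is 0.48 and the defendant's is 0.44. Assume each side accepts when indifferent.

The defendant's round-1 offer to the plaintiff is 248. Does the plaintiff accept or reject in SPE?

Accept

Work out the plaintiff's continuation value if the offer is rejected.
Round 5 (the defendant proposes): the plaintiff will accept anything ≥ 0, so the defendant offers 0 and keeps 600.
Round 4 (the plaintiff proposes): the defendant can get 600 next round, worth 0.44 × 600 = 264 now; the plaintiff offers that and keeps 336.
Round 3 (the defendant proposes): the plaintiff can get 336 next round, worth 0.48 × 336 = 161.28 now, so the defendant offers 161.28, keeping 438.72.
Round 2 (the plaintiff proposes): the defendant can get 438.72 next round, worth 0.44 × 438.72 = 193.0368 now. The plaintiff offers 193.0368 and keeps 600 − 193.0368 = 406.9632.
So by rejecting in round 1, the plaintiff gets 406.9632 next round, worth 0.48 × 406.9632 = 195.342336 now.
Offer 248 ≥ 195.342336, so the plaintiff accepts.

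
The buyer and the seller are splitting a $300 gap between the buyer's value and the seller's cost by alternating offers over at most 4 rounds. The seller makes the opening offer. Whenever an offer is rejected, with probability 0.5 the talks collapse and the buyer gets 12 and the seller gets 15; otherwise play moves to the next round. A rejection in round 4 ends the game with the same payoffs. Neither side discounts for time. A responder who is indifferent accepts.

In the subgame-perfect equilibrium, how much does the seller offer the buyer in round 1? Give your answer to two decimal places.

114.38

Round 4 (the buyer proposes): the seller gets 15 if talks fail, so the buyer offers 15 and keeps 285.
Round 3 (the seller proposes): rejecting gives the buyer an expected 0.5 × 285 + 0.5 × 12 = 148.5. The seller offers 148.5 and keeps 300 − 148.5 = 151.5.
Round 2 (the buyer proposes): rejecting gives the seller an expected 0.5 × 151.5 + 0.5 × 15 = 83.25, so the buyer offers 83.25, keeping 216.75.
Round 1 (the seller proposes): rejecting gives the buyer an expected 0.5 × 216.75 + 0.5 × 12 = 114.375; the seller offers that and keeps 185.625.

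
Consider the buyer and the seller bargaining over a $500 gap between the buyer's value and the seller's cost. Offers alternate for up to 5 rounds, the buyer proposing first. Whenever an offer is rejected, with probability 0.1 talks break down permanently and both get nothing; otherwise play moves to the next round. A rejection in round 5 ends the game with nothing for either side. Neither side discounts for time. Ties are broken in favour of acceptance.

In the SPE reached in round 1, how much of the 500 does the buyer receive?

Round 5 (the buyer proposes): rejection yields 0 for the seller; the buyer offers 0 and keeps 500.
Round 4 (the seller proposes): rejecting gives the buyer an expected 0.9 × 500 = 450; the seller offers that and keeps 50.
Round 3 (the buyer proposes): rejecting gives the seller an expected 0.9 × 50 = 45. The buyer offers 45 and keeps 500 − 45 = 455.
Round 2 (the seller proposes): rejecting gives the buyer an expected 0.9 × 455 = 409.5, so the seller offers 409.5, keeping 90.5.
Round 1 (the buyer proposes): rejecting gives the seller an expected 0.9 × 90.5 = 81.45, so the buyer offers 81.45, keeping 418.55.

418.55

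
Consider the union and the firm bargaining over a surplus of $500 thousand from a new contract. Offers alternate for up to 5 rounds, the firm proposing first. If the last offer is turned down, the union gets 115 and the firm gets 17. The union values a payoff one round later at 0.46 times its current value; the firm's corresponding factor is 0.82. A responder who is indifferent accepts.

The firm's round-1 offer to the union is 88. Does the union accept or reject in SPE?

Round 5 (the firm proposes): the union gets 115 if talks fail, so the firm offers 115 and keeps 385.
Round 4 (the union proposes): the firm can get 385 next round, worth 0.82 × 385 = 315.7 now; the union offers that and keeps 184.3.
Round 3 (the firm proposes): the union can get 184.3 next round, worth 0.46 × 184.3 = 84.778 now, so the firm offers 84.778, keeping 415.222.
Round 2 (the union proposes): the firm can get 415.222 next round, worth 0.82 × 415.222 = 340.48204 now; the union offers that and keeps 159.51796.
So by rejecting in round 1, the union gets 159.51796 next round, worth 0.46 × 159.51796 = 73.3782616 now.
Offer 88 ≥ 73.3782616, so the union accepts.

Accept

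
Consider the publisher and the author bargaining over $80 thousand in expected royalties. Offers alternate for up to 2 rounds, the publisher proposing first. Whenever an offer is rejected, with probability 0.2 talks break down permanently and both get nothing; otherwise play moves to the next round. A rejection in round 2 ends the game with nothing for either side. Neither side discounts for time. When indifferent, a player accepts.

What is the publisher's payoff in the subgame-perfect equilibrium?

16

Round 2 (the author proposes): the publisher will accept anything ≥ 0, so the author offers 0 and keeps 80.
Round 1 (the publisher proposes): rejecting gives the author an expected 0.8 × 80 = 64. The publisher offers 64 and keeps 80 − 64 = 16.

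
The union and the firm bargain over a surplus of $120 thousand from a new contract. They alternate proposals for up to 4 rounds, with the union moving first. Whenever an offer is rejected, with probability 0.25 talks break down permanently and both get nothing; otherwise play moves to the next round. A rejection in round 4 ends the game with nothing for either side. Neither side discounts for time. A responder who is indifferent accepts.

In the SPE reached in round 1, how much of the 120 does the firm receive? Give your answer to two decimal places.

By backward induction:
Round 4 (the firm proposes): the union will accept anything ≥ 0, so the firm offers 0 and keeps 120.
Round 3 (the union proposes): rejecting gives the firm an expected 0.75 × 120 = 90. The union offers 90 and keeps 120 − 90 = 30.
Round 2 (the firm proposes): rejecting gives the union an expected 0.75 × 30 = 22.5. The firm offers 22.5 and keeps 120 − 22.5 = 97.5.
Round 1 (the union proposes): rejecting gives the firm an expected 0.75 × 97.5 = 73.125, so the union offers 73.125, keeping 46.875.

73.13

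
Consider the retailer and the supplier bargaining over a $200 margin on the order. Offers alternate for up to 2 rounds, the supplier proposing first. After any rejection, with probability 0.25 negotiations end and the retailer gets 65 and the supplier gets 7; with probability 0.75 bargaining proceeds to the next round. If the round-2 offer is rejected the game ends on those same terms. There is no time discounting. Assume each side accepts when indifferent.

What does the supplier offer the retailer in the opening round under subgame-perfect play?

Round 2 (the retailer proposes): the supplier gets 7 if talks fail, so the retailer offers 7 and keeps 193.
Round 1 (the supplier proposes): rejecting gives the retailer an expected 0.75 × 193 + 0.25 × 65 = 161; the supplier offers that and keeps 39.

161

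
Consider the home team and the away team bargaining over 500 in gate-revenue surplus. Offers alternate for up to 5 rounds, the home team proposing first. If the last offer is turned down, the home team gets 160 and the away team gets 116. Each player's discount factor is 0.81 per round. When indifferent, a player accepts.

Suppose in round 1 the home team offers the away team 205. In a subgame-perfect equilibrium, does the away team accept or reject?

Round 5 (the home team proposes): the away team gets 116 if talks fail, so the home team offers 116 and keeps 384.
Round 4 (the away team proposes): the home team can get 384 next round, worth 0.81 × 384 = 311.04 now. The away team offers 311.04 and keeps 500 − 311.04 = 188.96.
Round 3 (the home team proposes): the away team can get 188.96 next round, worth 0.81 × 188.96 = 153.0576 now; the home team offers that and keeps 346.9424.
Round 2 (the away team proposes): the home team can get 346.9424 next round, worth 0.81 × 346.9424 = 281.023344 now. The away team offers 281.023344 and keeps 500 − 281.023344 = 218.976656.
So by rejecting in round 1, the away team gets 218.976656 next round, worth 0.81 × 218.976656 = 177.37109136 now.
Offer 205 ≥ 177.37109136, so the away team accepts.

Accept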